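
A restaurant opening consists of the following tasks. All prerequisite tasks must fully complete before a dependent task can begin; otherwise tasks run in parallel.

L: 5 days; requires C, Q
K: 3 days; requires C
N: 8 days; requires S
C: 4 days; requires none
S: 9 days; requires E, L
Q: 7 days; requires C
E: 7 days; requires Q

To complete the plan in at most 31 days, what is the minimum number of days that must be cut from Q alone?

4

Current finish: 35 days; target: 31.
Q is on every critical path, so each day cut from Q cuts the finish by one (this holds down to a finish of 29).
Need 35 − 31 = 4 days off Q → Q becomes 3 days, finish becomes 31.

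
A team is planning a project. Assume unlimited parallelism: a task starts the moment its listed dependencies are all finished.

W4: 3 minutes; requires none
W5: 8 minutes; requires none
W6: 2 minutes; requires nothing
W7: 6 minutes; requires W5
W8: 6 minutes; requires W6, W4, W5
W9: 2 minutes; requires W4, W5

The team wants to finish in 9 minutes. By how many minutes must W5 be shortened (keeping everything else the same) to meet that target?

5

Current finish: 14 minutes; target: 9.
W5 is on every critical path, so each minute cut from W5 cuts the finish by one (this holds down to a finish of 9).
Need 14 − 9 = 5 minutes off W5 → W5 becomes 3 minutes, finish becomes 9.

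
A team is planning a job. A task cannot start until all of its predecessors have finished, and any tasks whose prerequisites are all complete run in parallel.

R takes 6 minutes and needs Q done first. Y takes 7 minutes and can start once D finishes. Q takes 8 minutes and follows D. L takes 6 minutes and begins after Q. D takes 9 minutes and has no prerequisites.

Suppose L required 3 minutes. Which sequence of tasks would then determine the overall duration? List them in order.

D, Q, R

As given, the longest chain is D→Q→L = 9+8+6 = 23, so the finish is 23 minutes.
L lies on that path, so at 3 minutes the path becomes 20 minutes.
The binding chain switches to D→Q→R = 9+8+6 = 23; finish 23 minutes.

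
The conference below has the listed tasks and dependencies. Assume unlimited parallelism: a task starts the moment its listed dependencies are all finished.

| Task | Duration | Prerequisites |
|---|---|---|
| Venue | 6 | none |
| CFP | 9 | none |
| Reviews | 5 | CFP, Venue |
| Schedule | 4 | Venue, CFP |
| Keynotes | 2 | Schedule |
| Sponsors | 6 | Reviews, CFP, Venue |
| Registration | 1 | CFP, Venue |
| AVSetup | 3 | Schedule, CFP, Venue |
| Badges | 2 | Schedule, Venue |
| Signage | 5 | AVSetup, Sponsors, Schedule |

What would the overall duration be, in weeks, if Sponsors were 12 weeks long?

Baseline: CFP→Reviews→Sponsors→Signage = 9+5+6+5 = 25 → 25 weeks.
Sponsors lies on that path, so at 12 weeks the path becomes 31 weeks.
That remains the longest chain; total 31 weeks.

31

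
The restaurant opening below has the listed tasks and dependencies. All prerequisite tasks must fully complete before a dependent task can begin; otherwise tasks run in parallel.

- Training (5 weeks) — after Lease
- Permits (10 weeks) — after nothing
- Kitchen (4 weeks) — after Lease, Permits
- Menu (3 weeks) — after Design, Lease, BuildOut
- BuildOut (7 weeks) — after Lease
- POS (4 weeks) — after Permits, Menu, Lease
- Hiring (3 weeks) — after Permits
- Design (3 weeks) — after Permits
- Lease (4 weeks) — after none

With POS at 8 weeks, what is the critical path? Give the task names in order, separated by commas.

Permits, Design, Menu, POS

As given, the longest chain is Permits→Design→Menu→POS = 10+3+3+4 = 20, so the finish is 20 weeks.
POS is on the critical path; changing it to 8 makes that path 24 weeks.
No other chain overtakes it, so the finish is 24 weeks.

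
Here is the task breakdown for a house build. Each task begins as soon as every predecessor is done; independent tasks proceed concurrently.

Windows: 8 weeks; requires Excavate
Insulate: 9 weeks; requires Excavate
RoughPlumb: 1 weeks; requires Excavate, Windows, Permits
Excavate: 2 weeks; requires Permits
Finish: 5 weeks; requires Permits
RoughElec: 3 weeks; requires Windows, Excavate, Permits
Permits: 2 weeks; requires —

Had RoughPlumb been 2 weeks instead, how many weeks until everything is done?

The binding path is Permits→Excavate→Windows→RoughElec = 2+2+8+3 = 15; finish at 15 weeks.
RoughPlumb is off the critical path — its longest chain is 13 weeks, giving 2 of slack.
The critical path is still Permits→Excavate→Windows→RoughElec; finish is now 15 weeks.

15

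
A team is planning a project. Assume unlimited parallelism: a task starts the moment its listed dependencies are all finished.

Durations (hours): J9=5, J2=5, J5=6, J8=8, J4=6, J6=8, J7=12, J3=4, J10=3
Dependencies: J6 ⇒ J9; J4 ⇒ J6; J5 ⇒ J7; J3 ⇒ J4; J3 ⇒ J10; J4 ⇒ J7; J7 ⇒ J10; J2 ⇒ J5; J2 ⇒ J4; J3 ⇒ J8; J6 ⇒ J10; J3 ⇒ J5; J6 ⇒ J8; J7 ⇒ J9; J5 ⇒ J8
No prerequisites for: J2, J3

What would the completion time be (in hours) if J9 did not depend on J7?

27

Original critical path: J2→J4→J7→J9 = 5+6+12+5 = 28 ⇒ 28 hours.
Without J7→J9, J9's earliest start moves from 23 to 19.
New critical path: J2→J4→J6→J8 = 5+6+8+8 = 27 ⇒ 27 hours.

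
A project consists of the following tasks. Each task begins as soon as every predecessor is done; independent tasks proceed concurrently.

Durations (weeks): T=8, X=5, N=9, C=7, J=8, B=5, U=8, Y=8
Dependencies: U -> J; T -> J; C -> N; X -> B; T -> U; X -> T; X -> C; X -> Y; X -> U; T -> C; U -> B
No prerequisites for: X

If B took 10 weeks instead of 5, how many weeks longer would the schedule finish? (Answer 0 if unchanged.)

As given, the longest chain is X→T→U→J = 5+8+8+8 = 29, so the finish is 29 weeks.
The longest path through B is only 26 weeks, so B has float 3.
Now X→T→U→B = 5+8+8+10 = 31 is longest, so the finish becomes 31 weeks.
Change in finish: 31 − 29 = +2 weeks.

2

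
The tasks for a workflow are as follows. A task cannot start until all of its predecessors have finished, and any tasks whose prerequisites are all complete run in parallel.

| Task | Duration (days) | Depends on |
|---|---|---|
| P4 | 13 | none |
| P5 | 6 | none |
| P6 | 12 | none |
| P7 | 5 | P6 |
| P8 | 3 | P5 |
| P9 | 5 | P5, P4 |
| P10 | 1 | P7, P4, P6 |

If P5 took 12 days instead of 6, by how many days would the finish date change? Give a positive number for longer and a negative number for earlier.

The binding path is P4→P9 = 13+5 = 18; finish at 18 days.
P5 has 7 days of float (longest path through it is 11).
No other chain overtakes it, so the finish is 18 days.
Change in finish: 18 − 18 = +0 days.

0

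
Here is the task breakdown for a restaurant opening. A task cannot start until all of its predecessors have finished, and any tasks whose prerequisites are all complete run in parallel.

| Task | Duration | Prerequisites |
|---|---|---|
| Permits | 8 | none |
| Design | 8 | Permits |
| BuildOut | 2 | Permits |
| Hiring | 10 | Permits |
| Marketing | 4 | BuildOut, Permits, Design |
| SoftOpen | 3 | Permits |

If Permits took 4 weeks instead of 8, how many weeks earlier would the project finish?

4

Baseline: Permits→Design→Marketing = 8+8+4 = 20 → 20 weeks.
Permits is on the critical path; changing it to 4 makes that path 16 weeks.
The critical path is still Permits→Design→Marketing; finish is now 16 weeks.
Change in finish: 16 − 20 = -4 weeks.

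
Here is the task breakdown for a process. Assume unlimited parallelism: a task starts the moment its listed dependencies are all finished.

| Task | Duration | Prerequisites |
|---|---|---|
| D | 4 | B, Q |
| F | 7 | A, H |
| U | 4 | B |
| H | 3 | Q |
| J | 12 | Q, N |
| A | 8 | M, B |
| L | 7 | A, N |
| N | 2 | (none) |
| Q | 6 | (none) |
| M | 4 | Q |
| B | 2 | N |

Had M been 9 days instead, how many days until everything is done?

The binding path is Q→M→A→L = 6+4+8+7 = 25; finish at 25 days.
M lies on that path, so at 9 days the path becomes 30 days.
No other chain overtakes it, so the finish is 30 days.

30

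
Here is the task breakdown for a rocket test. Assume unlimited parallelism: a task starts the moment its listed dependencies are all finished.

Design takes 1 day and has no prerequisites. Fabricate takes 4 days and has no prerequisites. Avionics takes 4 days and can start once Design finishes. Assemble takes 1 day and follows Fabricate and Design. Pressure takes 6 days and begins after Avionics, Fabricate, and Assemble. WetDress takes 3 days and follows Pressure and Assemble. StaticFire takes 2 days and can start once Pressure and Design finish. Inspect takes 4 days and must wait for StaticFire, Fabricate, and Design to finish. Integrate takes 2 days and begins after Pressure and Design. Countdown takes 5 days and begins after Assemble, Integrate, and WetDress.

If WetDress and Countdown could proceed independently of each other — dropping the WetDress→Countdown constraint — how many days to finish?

18

Original critical path: Design→Avionics→Pressure→WetDress→Countdown = 1+4+6+3+5 = 19 ⇒ 19 days.
Without WetDress→Countdown, Countdown's earliest start moves from 14 to 13.
The longest chain is now Design→Avionics→Pressure→Integrate→Countdown = 1+4+6+2+5 = 18, so the job takes 18 days.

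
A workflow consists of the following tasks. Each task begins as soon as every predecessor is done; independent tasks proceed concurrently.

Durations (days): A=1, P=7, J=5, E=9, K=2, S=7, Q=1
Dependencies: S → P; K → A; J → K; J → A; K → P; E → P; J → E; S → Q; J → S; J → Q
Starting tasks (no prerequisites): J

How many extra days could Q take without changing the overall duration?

8

J→E→P = 5+9+7 = 21 sets the makespan at 21 days.
Q finishes as early as 13 and must finish by 21.
So Q can slip 21 − 13 = 8 days.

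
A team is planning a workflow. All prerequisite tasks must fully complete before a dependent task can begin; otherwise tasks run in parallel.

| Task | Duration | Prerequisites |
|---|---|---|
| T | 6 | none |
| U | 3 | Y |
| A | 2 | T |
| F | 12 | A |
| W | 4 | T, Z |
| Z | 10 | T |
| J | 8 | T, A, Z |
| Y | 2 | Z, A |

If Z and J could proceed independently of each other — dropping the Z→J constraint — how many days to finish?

Original critical path: T→Z→J = 6+10+8 = 24 ⇒ 24 days.
Without Z→J, J's earliest start moves from 16 to 8.
The longest chain is now T→Z→Y→U = 6+10+2+3 = 21, so the workflow takes 21 days.

21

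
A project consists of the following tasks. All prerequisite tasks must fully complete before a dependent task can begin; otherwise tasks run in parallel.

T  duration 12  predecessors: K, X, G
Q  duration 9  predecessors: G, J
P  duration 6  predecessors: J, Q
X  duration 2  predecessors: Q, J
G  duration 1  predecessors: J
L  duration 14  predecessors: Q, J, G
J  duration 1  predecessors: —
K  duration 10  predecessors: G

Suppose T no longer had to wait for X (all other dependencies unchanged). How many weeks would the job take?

Before: longest chain J→G→Q→X→T = 1+1+9+2+12 = 25, finish 25.
Without X→T, T's earliest start moves from 13 to 12.
The longest chain is now J→G→Q→L = 1+1+9+14 = 25, so the job takes 25 weeks.

25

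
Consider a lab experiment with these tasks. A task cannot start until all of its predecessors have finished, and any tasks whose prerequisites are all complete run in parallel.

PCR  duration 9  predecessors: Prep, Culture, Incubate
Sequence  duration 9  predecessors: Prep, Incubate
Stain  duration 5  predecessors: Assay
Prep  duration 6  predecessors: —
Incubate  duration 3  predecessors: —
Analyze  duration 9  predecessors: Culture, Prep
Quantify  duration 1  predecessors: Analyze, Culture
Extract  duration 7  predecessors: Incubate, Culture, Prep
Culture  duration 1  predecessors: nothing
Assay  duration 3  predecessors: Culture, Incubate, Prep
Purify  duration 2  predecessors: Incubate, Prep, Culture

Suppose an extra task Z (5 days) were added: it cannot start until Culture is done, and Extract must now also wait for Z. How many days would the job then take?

Originally the job takes 16 days.
With Z inserted, Extract now waits for max(Incubate, Culture, Prep, Z).
New critical path: Prep→Analyze→Quantify = 6+9+1 = 16 ⇒ 16 days.

16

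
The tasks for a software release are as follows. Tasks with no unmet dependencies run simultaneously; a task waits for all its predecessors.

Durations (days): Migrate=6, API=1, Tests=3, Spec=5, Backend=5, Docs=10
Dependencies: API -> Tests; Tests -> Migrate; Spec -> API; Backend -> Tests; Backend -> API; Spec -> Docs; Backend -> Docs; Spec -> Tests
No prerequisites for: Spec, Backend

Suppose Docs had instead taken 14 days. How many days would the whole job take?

19

The binding path is Backend→Docs = 5+10 = 15; finish at 15 days.
Since Docs is critical, the +4 change carries straight to that chain (now 19 days).
Now Spec→Docs = 5+14 = 19 is longest, so the finish becomes 19 days.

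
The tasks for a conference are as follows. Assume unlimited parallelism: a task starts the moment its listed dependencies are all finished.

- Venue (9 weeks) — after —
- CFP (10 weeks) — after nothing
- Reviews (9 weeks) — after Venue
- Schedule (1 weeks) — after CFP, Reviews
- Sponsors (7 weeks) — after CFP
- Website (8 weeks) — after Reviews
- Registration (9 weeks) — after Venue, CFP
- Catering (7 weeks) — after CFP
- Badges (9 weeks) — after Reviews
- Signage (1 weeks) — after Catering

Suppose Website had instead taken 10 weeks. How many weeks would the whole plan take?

28

As given, the longest chain is Venue→Reviews→Badges = 9+9+9 = 27, so the finish is 27 weeks.
The longest path through Website is only 26 weeks, so Website has float 1.
New critical path: Venue→Reviews→Website = 9+9+10 = 28 ⇒ 28 weeks.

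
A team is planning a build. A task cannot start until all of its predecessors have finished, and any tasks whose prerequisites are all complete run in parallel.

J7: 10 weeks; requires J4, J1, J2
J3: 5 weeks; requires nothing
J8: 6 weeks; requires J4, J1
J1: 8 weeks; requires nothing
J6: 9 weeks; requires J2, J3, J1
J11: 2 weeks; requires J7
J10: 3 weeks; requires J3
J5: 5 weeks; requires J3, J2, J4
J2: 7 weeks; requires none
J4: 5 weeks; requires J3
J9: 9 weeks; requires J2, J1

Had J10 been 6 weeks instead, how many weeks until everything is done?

22

Critical path before the change: J3→J4→J7→J11 = 5+5+10+2 = 22 giving 22 weeks.
J10 has 14 weeks of float (longest path through it is 8).
The critical path is still J3→J4→J7→J11; finish is now 22 weeks.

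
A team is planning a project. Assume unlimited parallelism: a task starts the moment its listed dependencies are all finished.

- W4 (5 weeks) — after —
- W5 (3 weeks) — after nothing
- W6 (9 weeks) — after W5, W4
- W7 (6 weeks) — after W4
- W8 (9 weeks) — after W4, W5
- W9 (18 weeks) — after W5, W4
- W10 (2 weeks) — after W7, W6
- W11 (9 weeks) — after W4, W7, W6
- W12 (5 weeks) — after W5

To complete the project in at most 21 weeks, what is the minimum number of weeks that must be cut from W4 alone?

2

Current finish: 23 weeks; target: 21.
W4 is on every critical path, so each week cut from W4 cuts the finish by one (this holds down to a finish of 21).
Need 23 − 21 = 2 weeks off W4 → W4 becomes 3 weeks, finish becomes 21.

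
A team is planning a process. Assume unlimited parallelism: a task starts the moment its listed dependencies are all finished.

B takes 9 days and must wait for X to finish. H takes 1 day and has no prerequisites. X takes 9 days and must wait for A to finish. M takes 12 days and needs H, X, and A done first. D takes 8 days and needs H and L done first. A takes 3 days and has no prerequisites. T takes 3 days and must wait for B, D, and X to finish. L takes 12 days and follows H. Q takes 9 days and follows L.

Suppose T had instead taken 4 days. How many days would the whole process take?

25

Actual critical path: A→X→B→T = 3+9+9+3 = 24 ⇒ 24 days.
Since T is critical, the +1 change carries straight to that chain (now 25 days).
The critical path is still A→X→B→T; finish is now 25 days.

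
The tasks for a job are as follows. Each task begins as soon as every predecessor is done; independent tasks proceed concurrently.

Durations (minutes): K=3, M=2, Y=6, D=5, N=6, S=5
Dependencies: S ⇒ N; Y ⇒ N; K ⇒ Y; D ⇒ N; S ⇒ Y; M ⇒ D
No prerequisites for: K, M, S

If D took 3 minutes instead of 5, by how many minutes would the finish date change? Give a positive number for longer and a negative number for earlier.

0

The binding path is S→Y→N = 5+6+6 = 17; finish at 17 minutes.
The longest path through D is only 13 minutes, so D has float 4.
No other chain overtakes it, so the finish is 17 minutes.
Change in finish: 17 − 17 = +0 minutes.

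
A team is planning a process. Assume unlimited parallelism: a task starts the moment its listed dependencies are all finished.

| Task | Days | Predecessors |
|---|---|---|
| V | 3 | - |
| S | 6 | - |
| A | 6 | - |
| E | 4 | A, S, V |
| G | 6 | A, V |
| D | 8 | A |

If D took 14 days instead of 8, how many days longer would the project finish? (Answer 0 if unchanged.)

Critical path before the change: A→D = 6+8 = 14 giving 14 days.
Since D is critical, the +6 change carries straight to that chain (now 20 days).
No other chain overtakes it, so the finish is 20 days.
Change in finish: 20 − 14 = +6 days.

6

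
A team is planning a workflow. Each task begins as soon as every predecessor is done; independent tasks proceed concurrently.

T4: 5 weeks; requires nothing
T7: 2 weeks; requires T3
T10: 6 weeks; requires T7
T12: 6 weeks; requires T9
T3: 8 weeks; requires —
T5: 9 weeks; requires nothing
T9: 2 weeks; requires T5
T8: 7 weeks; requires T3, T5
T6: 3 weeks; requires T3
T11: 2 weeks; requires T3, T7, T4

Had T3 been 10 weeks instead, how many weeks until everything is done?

18

As given, the longest chain is T5→T9→T12 = 9+2+6 = 17, so the finish is 17 weeks.
The longest path through T3 is only 16 weeks, so T3 has float 1.
The binding chain switches to T3→T7→T10 = 10+2+6 = 18; finish 18 weeks.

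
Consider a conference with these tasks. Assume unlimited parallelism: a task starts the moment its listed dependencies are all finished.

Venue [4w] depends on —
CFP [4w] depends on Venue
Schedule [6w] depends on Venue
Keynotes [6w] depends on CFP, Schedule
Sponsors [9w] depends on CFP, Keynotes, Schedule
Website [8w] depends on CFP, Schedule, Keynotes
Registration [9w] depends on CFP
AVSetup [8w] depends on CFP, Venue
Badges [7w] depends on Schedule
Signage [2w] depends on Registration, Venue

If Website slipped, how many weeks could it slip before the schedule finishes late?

1

Critical path: Venue→Schedule→Keynotes→Sponsors = 4+6+6+9 = 25, so the finish is 25 weeks.
Longest path through Website: 24 weeks (earliest finish 24, latest finish 25).
Float = 25 − 24 = 1.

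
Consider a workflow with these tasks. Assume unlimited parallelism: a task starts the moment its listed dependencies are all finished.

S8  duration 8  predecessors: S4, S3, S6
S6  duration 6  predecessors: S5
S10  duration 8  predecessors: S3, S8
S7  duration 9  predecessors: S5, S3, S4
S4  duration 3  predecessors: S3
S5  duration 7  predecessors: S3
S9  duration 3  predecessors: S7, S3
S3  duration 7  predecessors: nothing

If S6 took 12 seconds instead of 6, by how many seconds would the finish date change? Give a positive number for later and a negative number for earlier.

The binding path is S3→S5→S6→S8→S10 = 7+7+6+8+8 = 36; finish at 36 seconds.
Since S6 is critical, the +6 change carries straight to that chain (now 42 seconds).
That remains the longest chain; total 42 seconds.
Change in finish: 42 − 36 = +6 seconds.

6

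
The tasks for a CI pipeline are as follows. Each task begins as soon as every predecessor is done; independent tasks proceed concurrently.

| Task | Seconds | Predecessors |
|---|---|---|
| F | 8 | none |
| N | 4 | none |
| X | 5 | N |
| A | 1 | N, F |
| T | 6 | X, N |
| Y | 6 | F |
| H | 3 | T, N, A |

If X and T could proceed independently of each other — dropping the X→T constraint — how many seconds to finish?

14

With the dependency in place, N→X→T→H = 4+5+6+3 = 18 sets the finish at 18 seconds.
Without X→T, T's earliest start moves from 9 to 4.
After: F→Y = 8+6 = 14 → 14 seconds.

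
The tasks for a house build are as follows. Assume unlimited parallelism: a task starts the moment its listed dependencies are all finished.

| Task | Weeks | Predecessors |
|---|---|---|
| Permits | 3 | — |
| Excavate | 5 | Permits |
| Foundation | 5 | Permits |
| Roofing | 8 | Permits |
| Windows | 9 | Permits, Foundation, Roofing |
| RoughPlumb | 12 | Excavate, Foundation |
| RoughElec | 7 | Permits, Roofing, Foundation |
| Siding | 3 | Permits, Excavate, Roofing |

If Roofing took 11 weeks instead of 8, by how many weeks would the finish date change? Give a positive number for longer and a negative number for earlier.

3

As given, the longest chain is Permits→Roofing→Windows = 3+8+9 = 20, so the finish is 20 weeks.
Roofing lies on that path, so at 11 weeks the path becomes 23 weeks.
The critical path is still Permits→Roofing→Windows; finish is now 23 weeks.
Change in finish: 23 − 20 = +3 weeks.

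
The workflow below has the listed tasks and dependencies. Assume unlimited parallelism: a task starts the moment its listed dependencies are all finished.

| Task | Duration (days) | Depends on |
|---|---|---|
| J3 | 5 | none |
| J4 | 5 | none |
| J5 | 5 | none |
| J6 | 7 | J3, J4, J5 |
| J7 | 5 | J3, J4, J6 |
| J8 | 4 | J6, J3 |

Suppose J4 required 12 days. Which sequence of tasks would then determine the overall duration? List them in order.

Critical path before the change: J4→J6→J7 = 5+7+5 = 17 giving 17 days.
J4 lies on that path, so at 12 days the path becomes 24 days.
That remains the longest chain; total 24 days.

J4, J6, J7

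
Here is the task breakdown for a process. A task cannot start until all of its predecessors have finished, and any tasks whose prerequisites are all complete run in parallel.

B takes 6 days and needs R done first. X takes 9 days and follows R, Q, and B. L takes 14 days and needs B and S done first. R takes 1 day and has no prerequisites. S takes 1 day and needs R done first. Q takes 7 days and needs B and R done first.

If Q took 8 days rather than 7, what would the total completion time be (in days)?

24

The binding path is R→B→Q→X = 1+6+7+9 = 23; finish at 23 days.
Q lies on that path, so at 8 days the path becomes 24 days.
That remains the longest chain; total 24 days.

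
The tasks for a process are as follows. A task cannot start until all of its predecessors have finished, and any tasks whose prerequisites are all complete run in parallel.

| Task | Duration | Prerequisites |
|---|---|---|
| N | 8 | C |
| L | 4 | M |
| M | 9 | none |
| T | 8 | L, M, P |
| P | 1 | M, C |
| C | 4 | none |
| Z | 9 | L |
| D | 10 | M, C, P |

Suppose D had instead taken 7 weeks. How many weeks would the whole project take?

22

Critical path before the change: M→L→Z = 9+4+9 = 22 giving 22 weeks.
D has 2 weeks of float (longest path through it is 20).
No other chain overtakes it, so the finish is 22 weeks.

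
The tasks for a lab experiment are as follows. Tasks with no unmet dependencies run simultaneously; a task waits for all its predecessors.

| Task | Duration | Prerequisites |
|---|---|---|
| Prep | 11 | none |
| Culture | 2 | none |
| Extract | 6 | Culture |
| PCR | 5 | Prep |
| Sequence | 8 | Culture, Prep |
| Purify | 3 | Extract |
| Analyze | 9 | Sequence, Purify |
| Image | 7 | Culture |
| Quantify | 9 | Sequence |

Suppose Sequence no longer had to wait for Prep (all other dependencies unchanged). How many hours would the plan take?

With the dependency in place, Prep→Sequence→Analyze = 11+8+9 = 28 sets the finish at 28 hours.
Without Prep→Sequence, Sequence's earliest start moves from 11 to 2.
New critical path: Culture→Extract→Purify→Analyze = 2+6+3+9 = 20 ⇒ 20 hours.

20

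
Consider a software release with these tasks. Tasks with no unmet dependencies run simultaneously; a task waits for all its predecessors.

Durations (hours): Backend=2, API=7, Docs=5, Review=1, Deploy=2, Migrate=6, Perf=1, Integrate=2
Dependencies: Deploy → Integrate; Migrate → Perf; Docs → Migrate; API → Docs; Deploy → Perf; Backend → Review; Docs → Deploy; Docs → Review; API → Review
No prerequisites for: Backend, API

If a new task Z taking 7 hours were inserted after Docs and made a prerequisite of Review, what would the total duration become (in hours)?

Originally the plan takes 19 hours.
With Z inserted, Review now waits for max(Docs, API, Backend, Z).
New critical path: API→Docs→Z→Review = 7+5+7+1 = 20 ⇒ 20 hours.

20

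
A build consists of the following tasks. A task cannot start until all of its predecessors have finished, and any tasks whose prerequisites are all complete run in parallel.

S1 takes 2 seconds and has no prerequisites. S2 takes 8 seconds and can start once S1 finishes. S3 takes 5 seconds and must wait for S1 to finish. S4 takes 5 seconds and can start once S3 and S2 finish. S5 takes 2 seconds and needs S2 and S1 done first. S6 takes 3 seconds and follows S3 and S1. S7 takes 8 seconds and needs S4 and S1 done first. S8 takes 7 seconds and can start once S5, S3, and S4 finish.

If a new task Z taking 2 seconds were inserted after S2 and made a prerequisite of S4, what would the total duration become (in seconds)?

Originally the project takes 23 seconds.
With Z inserted, S4 now waits for max(S3, S2, Z).
New critical path: S1→S2→Z→S4→S7 = 2+8+2+5+8 = 25 ⇒ 25 seconds.

25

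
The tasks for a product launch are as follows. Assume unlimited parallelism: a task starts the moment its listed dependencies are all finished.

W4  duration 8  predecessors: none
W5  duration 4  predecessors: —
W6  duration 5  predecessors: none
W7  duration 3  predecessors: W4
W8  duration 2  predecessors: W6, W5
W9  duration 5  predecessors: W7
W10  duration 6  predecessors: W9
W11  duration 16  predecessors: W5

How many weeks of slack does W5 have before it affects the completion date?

W4→W7→W9→W10 = 8+3+5+6 = 22 sets the makespan at 22 weeks.
W5 finishes as early as 4 and must finish by 6.
Float = 22 − 20 = 2.

2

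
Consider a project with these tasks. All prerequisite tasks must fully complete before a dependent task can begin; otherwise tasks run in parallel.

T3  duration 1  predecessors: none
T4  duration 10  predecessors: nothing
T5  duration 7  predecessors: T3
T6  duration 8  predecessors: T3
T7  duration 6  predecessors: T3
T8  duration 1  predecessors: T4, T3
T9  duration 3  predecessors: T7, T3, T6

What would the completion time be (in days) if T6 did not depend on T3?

With the dependency in place, T3→T6→T9 = 1+8+3 = 12 sets the finish at 12 days.
Without T3→T6, T6's earliest start moves from 1 to 0.
After: T4→T8 = 10+1 = 11 → 11 days.

11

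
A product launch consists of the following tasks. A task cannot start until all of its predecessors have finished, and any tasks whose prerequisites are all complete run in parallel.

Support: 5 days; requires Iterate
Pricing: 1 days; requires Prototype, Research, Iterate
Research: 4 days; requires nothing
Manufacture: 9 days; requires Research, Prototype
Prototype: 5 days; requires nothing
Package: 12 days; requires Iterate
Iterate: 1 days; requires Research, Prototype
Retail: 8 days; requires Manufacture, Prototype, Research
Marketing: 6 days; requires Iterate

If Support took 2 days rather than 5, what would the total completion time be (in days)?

Critical path before the change: Prototype→Manufacture→Retail = 5+9+8 = 22 giving 22 days.
Support has 11 days of float (longest path through it is 11).
That remains the longest chain; total 22 days.

22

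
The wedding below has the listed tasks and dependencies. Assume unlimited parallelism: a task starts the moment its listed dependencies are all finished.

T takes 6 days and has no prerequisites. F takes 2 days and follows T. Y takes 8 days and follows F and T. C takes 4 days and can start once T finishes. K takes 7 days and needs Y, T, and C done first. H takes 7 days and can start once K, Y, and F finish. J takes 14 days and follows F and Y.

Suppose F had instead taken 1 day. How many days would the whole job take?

29

As given, the longest chain is T→F→Y→K→H = 6+2+8+7+7 = 30, so the finish is 30 days.
F is on the critical path; changing it to 1 makes that path 29 days.
No other chain overtakes it, so the finish is 29 days.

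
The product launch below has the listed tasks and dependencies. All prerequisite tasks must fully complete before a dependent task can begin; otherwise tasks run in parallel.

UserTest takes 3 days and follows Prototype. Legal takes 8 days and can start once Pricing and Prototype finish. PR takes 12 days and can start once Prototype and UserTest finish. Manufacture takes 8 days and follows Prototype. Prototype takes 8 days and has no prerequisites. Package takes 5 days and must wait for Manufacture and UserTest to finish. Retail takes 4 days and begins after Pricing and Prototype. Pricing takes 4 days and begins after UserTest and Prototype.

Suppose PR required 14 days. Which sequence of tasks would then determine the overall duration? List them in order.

Prototype, UserTest, PR

As given, the longest chain is Prototype→UserTest→PR = 8+3+12 = 23, so the finish is 23 days.
PR is on the critical path; changing it to 14 makes that path 25 days.
The critical path is still Prototype→UserTest→PR; finish is now 25 days.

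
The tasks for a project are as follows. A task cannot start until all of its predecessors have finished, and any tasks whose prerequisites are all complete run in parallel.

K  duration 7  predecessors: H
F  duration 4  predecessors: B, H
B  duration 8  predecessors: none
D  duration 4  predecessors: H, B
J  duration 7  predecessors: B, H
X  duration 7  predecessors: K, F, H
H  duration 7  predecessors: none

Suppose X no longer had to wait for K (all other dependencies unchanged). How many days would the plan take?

19

Original critical path: H→K→X = 7+7+7 = 21 ⇒ 21 days.
Without K→X, X's earliest start moves from 14 to 12.
New critical path: B→F→X = 8+4+7 = 19 ⇒ 19 days.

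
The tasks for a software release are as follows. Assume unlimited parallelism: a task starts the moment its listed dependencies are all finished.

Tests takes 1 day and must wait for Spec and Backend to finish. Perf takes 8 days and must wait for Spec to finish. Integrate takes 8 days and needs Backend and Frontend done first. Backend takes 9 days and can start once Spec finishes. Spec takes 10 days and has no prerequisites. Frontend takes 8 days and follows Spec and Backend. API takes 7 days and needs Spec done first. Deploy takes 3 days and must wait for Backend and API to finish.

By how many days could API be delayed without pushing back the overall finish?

15

Critical path: Spec→Backend→Frontend→Integrate = 10+9+8+8 = 35, so the finish is 35 days.
API finishes as early as 17 and must finish by 32.
So API can slip 32 − 17 = 15 days.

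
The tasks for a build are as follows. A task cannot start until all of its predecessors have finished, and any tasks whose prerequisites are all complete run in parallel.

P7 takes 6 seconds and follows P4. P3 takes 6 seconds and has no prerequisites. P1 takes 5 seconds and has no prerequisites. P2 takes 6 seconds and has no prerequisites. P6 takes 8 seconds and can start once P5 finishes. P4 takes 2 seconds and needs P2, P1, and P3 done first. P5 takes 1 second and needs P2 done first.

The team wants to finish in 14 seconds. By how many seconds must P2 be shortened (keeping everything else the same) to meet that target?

1

Current finish: 15 seconds; target: 14.
P2 is on every critical path, so each second cut from P2 cuts the finish by one (this holds down to a finish of 14).
Need 15 − 14 = 1 second off P2 → P2 becomes 5 seconds, finish becomes 14.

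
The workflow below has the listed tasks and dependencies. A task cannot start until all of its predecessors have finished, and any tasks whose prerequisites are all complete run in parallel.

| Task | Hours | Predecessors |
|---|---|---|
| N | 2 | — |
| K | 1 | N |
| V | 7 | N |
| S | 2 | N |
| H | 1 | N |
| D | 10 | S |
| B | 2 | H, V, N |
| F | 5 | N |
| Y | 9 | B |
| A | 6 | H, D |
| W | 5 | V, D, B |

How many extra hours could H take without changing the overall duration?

N→V→B→Y = 2+7+2+9 = 20 sets the makespan at 20 hours.
H finishes as early as 3 and must finish by 9.
Slack of H = 8 − 2 = 6 hours.

6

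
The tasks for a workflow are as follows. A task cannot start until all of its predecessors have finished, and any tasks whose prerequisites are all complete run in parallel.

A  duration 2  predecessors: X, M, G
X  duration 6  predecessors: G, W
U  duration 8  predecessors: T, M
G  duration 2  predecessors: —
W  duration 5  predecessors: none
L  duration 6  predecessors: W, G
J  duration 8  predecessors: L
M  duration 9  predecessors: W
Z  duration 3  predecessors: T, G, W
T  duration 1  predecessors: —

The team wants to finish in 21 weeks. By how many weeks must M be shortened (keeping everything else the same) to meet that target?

1

Current finish: 22 weeks; target: 21.
M is on every critical path, so each week cut from M cuts the finish by one (this holds down to a finish of 19).
Need 22 − 21 = 1 week off M → M becomes 8 weeks, finish becomes 21.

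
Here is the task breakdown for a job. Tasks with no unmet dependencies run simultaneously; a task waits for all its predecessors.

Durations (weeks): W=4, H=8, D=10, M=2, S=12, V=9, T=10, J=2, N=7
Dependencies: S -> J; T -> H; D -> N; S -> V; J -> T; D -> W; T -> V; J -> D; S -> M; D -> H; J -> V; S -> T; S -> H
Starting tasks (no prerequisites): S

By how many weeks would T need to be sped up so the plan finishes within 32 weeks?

1

Current finish: 33 weeks; target: 32.
T is on every critical path, so each week cut from T cuts the finish by one (this holds down to a finish of 32).
Need 33 − 32 = 1 week off T → T becomes 9 weeks, finish becomes 32.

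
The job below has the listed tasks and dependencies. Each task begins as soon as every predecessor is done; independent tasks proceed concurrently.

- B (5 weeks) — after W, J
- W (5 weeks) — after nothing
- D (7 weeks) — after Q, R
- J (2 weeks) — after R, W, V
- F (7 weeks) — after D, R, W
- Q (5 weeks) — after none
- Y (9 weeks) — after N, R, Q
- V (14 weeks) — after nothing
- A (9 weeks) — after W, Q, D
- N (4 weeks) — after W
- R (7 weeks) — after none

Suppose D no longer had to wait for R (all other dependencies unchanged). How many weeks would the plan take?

Before: longest chain R→D→A = 7+7+9 = 23, finish 23.
Without R→D, D's earliest start moves from 7 to 5.
The longest chain is now Q→D→A = 5+7+9 = 21, so the plan takes 21 weeks.

21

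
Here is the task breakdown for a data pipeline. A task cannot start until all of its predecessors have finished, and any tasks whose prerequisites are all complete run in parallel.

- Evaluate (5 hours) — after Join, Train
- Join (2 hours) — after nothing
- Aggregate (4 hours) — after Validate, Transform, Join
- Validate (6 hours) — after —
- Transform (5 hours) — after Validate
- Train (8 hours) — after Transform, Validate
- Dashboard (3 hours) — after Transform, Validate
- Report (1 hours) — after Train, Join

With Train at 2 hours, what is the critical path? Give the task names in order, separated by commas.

As given, the longest chain is Validate→Transform→Train→Evaluate = 6+5+8+5 = 24, so the finish is 24 hours.
Train lies on that path, so at 2 hours the path becomes 18 hours.
That remains the longest chain; total 18 hours.

Validate, Transform, Train, Evaluate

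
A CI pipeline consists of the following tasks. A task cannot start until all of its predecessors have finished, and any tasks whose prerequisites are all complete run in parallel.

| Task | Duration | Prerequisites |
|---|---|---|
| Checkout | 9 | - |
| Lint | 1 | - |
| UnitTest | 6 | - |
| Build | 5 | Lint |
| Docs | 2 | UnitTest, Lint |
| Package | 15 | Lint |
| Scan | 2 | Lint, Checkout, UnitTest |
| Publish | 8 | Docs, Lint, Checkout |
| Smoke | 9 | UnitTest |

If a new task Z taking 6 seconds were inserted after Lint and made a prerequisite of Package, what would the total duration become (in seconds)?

22

Originally the CI pipeline takes 17 seconds.
With Z inserted, Package now waits for max(Lint, Z).
New critical path: Lint→Z→Package = 1+6+15 = 22 ⇒ 22 seconds.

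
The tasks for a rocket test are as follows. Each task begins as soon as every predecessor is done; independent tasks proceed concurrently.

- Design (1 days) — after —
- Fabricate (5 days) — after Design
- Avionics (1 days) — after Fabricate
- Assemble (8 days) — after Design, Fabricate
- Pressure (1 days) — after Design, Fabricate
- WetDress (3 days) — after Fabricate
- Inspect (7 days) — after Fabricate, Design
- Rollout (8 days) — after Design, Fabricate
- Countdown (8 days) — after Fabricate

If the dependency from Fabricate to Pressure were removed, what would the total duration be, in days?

Before: longest chain Design→Fabricate→Assemble = 1+5+8 = 14, finish 14.
Without Fabricate→Pressure, Pressure's earliest start moves from 6 to 1.
New critical path: Design→Fabricate→Assemble = 1+5+8 = 14 ⇒ 14 days.

14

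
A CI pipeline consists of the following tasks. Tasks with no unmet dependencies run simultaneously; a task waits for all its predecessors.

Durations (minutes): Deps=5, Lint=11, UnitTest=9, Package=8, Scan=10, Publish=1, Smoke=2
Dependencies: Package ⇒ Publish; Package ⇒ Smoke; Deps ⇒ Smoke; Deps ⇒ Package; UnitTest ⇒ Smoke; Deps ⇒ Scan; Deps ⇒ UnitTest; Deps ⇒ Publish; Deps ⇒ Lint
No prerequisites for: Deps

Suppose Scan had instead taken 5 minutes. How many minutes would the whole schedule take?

16

Baseline: Deps→Lint = 5+11 = 16 → 16 minutes.
Scan has 1 minute of float (longest path through it is 15).
No other chain overtakes it, so the finish is 16 minutes.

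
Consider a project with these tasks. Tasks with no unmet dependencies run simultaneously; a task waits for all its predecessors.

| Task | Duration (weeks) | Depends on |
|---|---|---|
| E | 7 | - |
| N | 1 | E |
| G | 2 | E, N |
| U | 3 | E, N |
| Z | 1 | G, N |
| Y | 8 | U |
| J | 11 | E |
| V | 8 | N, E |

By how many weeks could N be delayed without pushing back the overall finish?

The longest chain is E→N→U→Y = 7+1+3+8 = 19; overall finish 19 weeks.
N finishes as early as 8 and must finish by 8.
So N can slip 8 − 8 = 0 weeks.

0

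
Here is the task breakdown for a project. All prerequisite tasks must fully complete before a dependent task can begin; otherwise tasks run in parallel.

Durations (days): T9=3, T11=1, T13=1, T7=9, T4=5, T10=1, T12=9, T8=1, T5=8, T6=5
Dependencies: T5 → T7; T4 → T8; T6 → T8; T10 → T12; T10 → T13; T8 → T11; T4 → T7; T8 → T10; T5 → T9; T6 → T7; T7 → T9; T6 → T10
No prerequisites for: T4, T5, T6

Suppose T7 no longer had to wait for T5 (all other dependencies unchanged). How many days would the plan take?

With the dependency in place, T5→T7→T9 = 8+9+3 = 20 sets the finish at 20 days.
Without T5→T7, T7's earliest start moves from 8 to 5.
New critical path: T4→T7→T9 = 5+9+3 = 17 ⇒ 17 days.

17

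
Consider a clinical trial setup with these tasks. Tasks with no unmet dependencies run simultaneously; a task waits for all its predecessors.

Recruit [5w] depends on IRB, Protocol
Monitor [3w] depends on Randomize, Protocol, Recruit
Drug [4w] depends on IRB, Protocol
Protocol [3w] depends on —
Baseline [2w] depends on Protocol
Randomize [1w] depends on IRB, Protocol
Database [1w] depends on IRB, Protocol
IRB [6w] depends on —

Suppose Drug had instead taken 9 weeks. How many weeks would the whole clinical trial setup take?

15

Baseline: IRB→Recruit→Monitor = 6+5+3 = 14 → 14 weeks.
The longest path through Drug is only 10 weeks, so Drug has float 4.
New critical path: IRB→Drug = 6+9 = 15 ⇒ 15 weeks.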